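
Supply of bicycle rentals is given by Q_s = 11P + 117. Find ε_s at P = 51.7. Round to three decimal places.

0.829

At P = 51.7, Q_s = 685.70.
dQ_s/dP = 11.
ε_s = (dQ_s/dP)(P/Q_s) = (11)(51.7/685.70).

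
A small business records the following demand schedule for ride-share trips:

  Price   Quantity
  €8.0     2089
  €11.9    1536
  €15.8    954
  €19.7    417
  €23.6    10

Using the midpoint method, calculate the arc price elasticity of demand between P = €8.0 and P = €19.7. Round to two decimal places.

-1.58

At P = 8.0, Q = 2089; at P = 19.7, Q = 417.
ΔQ = -1672, ΔP = 11.7. Midpoints: P̄ = 13.85, Q̄ = 1253.0.
ε = (ΔQ/ΔP)(P̄/Q̄) = (-1672/11.7)(13.85/1253.0).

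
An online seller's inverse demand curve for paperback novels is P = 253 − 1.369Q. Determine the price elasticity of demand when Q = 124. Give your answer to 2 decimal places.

At Q = 124, P = 253 − 1.369(124) = 83.24.
dP/dQ = −1.369, so dQ/dP = 1/(−1.369) = -0.730.
ε = (dQ/dP)(P/Q) = (-0.730)(83.24/124).

-0.49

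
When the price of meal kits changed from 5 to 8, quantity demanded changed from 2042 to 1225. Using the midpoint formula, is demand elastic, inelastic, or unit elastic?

elastic

Arc ε ≈ -1.084.
|ε| = 1.08 > 1.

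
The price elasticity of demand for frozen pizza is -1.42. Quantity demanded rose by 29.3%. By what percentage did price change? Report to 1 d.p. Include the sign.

%ΔP ≈ %ΔQ / ε = (29.3%)/(-1.42) = -20.63%.

-20.6%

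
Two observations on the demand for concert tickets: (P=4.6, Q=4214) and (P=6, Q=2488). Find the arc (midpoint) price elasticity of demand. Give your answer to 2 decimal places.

ΔQ = 2488 − 4214 = -1726; ΔP = 6 − 4.6 = 1.4.
Midpoints: P̄ = 5.30, Q̄ = 3351.0.
ε = (ΔQ/ΔP)(P̄/Q̄) = (-1726/1.4)(5.30/3351.0).

-1.95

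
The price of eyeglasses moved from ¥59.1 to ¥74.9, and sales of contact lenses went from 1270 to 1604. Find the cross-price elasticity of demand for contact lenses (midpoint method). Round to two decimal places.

ΔQ_x = 1604 − 1270 = 334; ΔP_y = 74.9 − 59.1 = 15.8.
Midpoints: P̄_y = 67.00, Q̄_x = 1437.0.
ε_xy = (ΔQ_x/ΔP_y)(P̄_y/Q̄_x) = (334/15.8)(67.00/1437.0).
ε_xy > 0, so the goods are substitutes.

0.99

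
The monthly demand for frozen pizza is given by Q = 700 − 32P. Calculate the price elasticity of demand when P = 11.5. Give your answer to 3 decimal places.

-1.108

At P = 11.5, Q = 332.
dQ/dP = −32.
ε = (dQ/dP)(P/Q) = (-32)(11.5/332).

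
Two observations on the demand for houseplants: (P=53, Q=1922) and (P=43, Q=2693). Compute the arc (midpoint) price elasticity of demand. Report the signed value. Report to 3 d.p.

-1.604

ΔQ = 2693 − 1922 = 771; ΔP = 43 − 53 = -10.
Midpoints: P̄ = 48.00, Q̄ = 2307.5.
ε = (ΔQ/ΔP)(P̄/Q̄) = (771/-10)(48.00/2307.5).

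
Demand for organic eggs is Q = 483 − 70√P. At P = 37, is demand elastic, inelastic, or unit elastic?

elastic

Q = 57.207, dQ/dP = -5.754.
ε = (dQ/dP)(P/Q) ≈ -3.722.
|ε| = 3.72 > 1.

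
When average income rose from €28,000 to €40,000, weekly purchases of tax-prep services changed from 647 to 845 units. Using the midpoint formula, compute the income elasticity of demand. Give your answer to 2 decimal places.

ΔQ = 198, ΔI = 12000. Midpoints: Ī = 34,000, Q̄ = 746.0.
ε_I = (ΔQ/ΔI)(Ī/Q̄) = (198/12000)(34000/746.0).

0.75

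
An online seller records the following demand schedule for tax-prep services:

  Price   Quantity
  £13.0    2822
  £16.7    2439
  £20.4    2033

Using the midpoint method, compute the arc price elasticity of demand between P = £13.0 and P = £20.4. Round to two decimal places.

-0.73

At P = 13.0, Q = 2822; at P = 20.4, Q = 2033.
ΔQ = -789, ΔP = 7.4. Midpoints: P̄ = 16.70, Q̄ = 2427.5.
ε = (ΔQ/ΔP)(P̄/Q̄) = (-789/7.4)(16.70/2427.5).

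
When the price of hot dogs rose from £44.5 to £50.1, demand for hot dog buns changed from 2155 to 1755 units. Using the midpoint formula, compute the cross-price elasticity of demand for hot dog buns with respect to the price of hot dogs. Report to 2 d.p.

ΔQ_x = 1755 − 2155 = -400; ΔP_y = 50.1 − 44.5 = 5.6.
Midpoints: P̄_y = 47.30, Q̄_x = 1955.0.
ε_xy = (ΔQ_x/ΔP_y)(P̄_y/Q̄_x) = (-400/5.6)(47.30/1955.0).
ε_xy < 0, so the goods are complements.

-1.73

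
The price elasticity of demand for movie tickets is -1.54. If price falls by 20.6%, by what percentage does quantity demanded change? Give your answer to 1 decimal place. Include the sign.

%ΔQ ≈ ε × %ΔP = (-1.54)(-20.6%) = 31.72%.

31.7%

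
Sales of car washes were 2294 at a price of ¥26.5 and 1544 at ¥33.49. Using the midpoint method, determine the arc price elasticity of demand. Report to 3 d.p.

-1.677

ΔQ = 1544 − 2294 = -750; ΔP = 33.49 − 26.5 = 6.99.
Midpoints: P̄ = 30.00, Q̄ = 1919.0.
ε = (ΔQ/ΔP)(P̄/Q̄) = (-750/6.99)(30.00/1919.0).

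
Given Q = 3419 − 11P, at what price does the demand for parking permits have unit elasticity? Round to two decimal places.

For linear demand Q = a − bP, ε = −bP/(a − bP). |ε| = 1 when bP = a − bP, i.e. P = a/(2b).
P = 3419/(2·11) = 3419/22 = 155.4091.

155.41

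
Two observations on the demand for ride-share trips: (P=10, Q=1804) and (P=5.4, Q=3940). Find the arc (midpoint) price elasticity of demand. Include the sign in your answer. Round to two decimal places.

-1.24

ΔQ = 3940 − 1804 = 2136; ΔP = 5.4 − 10 = -4.6.
Midpoints: P̄ = 7.70, Q̄ = 2872.0.
ε = (ΔQ/ΔP)(P̄/Q̄) = (2136/-4.6)(7.70/2872.0).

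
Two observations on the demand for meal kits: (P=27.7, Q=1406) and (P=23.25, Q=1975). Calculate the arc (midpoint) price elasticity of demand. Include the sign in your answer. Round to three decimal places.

-1.927

ΔQ = 1975 − 1406 = 569; ΔP = 23.25 − 27.7 = -4.45.
Midpoints: P̄ = 25.48, Q̄ = 1690.5.
ε = (ΔQ/ΔP)(P̄/Q̄) = (569/-4.45)(25.48/1690.5).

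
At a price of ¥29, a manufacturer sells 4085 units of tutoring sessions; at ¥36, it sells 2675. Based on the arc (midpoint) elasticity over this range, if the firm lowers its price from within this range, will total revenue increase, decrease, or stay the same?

increase

Arc ε = (-1410/7)(32.50/3380.0) ≈ -1.937.
|ε| = 1.94 > 1, so demand is elastic. A price cut therefore raises total revenue.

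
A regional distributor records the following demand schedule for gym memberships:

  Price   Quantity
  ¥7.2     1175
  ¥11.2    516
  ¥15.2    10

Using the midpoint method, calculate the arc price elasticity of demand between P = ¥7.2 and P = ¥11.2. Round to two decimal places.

-1.79

At P = 7.2, Q = 1175; at P = 11.2, Q = 516.
ΔQ = -659, ΔP = 4.0. Midpoints: P̄ = 9.20, Q̄ = 845.5.
ε = (ΔQ/ΔP)(P̄/Q̄) = (-659/4.0)(9.20/845.5).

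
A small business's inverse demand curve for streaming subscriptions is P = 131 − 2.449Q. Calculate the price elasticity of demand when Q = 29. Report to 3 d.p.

At Q = 29, P = 131 − 2.449(29) = 59.98.
dP/dQ = −2.449, so dQ/dP = 1/(−2.449) = -0.408.
ε = (dQ/dP)(P/Q) = (-0.408)(59.98/29).

-0.845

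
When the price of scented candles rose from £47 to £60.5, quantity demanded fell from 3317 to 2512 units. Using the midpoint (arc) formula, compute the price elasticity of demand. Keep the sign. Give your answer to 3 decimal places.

ΔQ = 2512 − 3317 = -805; ΔP = 60.5 − 47 = 13.5.
Midpoints: P̄ = 53.75, Q̄ = 2914.5.
ε = (ΔQ/ΔP)(P̄/Q̄) = (-805/13.5)(53.75/2914.5).

-1.100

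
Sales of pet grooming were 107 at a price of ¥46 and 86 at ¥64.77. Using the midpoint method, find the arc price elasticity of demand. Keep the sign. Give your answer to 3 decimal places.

ΔQ = 86 − 107 = -21; ΔP = 64.77 − 46 = 18.77.
Midpoints: P̄ = 55.38, Q̄ = 96.5.
ε = (ΔQ/ΔP)(P̄/Q̄) = (-21/18.77)(55.38/96.5).

-0.642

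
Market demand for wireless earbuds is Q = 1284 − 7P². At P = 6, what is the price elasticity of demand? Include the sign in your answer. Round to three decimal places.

At P = 6, Q = 1032.
dQ/dP = −14P = -84.
ε = (dQ/dP)(P/Q) = (-84)(6/1032).

-0.488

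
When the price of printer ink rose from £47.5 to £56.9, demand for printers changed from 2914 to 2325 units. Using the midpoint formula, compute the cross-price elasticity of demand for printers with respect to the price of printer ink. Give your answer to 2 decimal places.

-1.25

ΔQ_x = 2325 − 2914 = -589; ΔP_y = 56.9 − 47.5 = 9.4.
Midpoints: P̄_y = 52.20, Q̄_x = 2619.5.
ε_xy = (ΔQ_x/ΔP_y)(P̄_y/Q̄_x) = (-589/9.4)(52.20/2619.5).
ε_xy < 0, so the goods are complements.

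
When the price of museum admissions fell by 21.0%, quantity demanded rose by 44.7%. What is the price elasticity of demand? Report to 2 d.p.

ε = %ΔQ / %ΔP = (44.7)/(-21.0) = -2.129.

-2.13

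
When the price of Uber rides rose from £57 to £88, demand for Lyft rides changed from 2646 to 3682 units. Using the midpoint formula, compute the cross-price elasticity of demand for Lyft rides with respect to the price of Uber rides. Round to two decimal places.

0.77

ΔQ_x = 3682 − 2646 = 1036; ΔP_y = 88 − 57 = 31.
Midpoints: P̄_y = 72.50, Q̄_x = 3164.0.
ε_xy = (ΔQ_x/ΔP_y)(P̄_y/Q̄_x) = (1036/31)(72.50/3164.0).
ε_xy > 0, so the goods are substitutes.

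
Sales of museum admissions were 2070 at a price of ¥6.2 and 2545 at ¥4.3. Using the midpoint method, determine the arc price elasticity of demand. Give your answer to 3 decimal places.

ΔQ = 2545 − 2070 = 475; ΔP = 4.3 − 6.2 = -1.9.
Midpoints: P̄ = 5.25, Q̄ = 2307.5.
ε = (ΔQ/ΔP)(P̄/Q̄) = (475/-1.9)(5.25/2307.5).

-0.569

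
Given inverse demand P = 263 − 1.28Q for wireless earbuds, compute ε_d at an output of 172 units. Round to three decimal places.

-0.195

At Q = 172, P = 263 − 1.28(172) = 42.84.
dP/dQ = −1.28, so dQ/dP = 1/(−1.28) = -0.781.
ε = (dQ/dP)(P/Q) = (-0.781)(42.84/172).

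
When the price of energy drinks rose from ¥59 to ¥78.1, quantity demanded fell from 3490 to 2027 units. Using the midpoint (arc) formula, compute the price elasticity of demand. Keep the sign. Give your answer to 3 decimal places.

ΔQ = 2027 − 3490 = -1463; ΔP = 78.1 − 59 = 19.1.
Midpoints: P̄ = 68.55, Q̄ = 2758.5.
ε = (ΔQ/ΔP)(P̄/Q̄) = (-1463/19.1)(68.55/2758.5).

-1.903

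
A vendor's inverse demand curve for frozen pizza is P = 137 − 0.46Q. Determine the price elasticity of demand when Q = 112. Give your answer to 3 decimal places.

-1.659

At Q = 112, P = 137 − 0.46(112) = 85.48.
dP/dQ = −0.46, so dQ/dP = 1/(−0.46) = -2.174.
ε = (dQ/dP)(P/Q) = (-2.174)(85.48/112).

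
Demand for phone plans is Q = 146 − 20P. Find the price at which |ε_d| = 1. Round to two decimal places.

For linear demand Q = a − bP, ε = −bP/(a − bP). |ε| = 1 when bP = a − bP, i.e. P = a/(2b).
P = 146/(2·20) = 146/40 = 3.6500.

3.65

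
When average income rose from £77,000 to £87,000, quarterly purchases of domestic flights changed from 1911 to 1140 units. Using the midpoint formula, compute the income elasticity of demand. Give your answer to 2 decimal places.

ΔQ = -771, ΔI = 10000. Midpoints: Ī = 82,000, Q̄ = 1525.5.
ε_I = (ΔQ/ΔI)(Ī/Q̄) = (-771/10000)(82000/1525.5).

-4.14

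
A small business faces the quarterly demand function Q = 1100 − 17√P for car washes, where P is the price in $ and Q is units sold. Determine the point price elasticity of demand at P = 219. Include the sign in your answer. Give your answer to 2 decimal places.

At P = 219, Q = 848.423.
dQ/dP = −17/(2√P) = -0.574.
ε = (dQ/dP)(P/Q) = (-0.574)(219/848.423).
|ε| < 1, so demand is inelastic at this price.

-0.15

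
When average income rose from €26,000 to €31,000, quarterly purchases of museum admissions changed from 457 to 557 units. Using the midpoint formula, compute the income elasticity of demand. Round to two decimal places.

ΔQ = 100, ΔI = 5000. Midpoints: Ī = 28,500, Q̄ = 507.0.
ε_I = (ΔQ/ΔI)(Ī/Q̄) = (100/5000)(28500/507.0).
ε_I > 0, so the good is normal.

1.12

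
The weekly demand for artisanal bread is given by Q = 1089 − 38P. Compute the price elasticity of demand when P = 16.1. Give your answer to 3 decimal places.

-1.282

At P = 16.1, Q = 477.200.
dQ/dP = −38.
ε = (dQ/dP)(P/Q) = (-38)(16.1/477.200).
|ε| > 1, so demand is elastic at this price.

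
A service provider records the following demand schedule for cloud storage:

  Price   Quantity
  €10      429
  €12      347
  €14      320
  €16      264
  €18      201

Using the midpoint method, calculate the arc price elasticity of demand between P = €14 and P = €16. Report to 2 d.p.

At P = 14, Q = 320; at P = 16, Q = 264.
ΔQ = -56, ΔP = 2. Midpoints: P̄ = 15.00, Q̄ = 292.0.
ε = (ΔQ/ΔP)(P̄/Q̄) = (-56/2)(15.00/292.0).

-1.44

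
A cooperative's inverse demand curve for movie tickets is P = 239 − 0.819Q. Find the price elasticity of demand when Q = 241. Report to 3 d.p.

-0.211

At Q = 241, P = 239 − 0.819(241) = 41.62.
dP/dQ = −0.819, so dQ/dP = 1/(−0.819) = -1.221.
ε = (dQ/dP)(P/Q) = (-1.221)(41.62/241).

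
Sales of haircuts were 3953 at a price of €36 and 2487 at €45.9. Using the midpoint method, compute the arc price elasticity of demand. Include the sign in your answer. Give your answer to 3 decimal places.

-1.883

ΔQ = 2487 − 3953 = -1466; ΔP = 45.9 − 36 = 9.9.
Midpoints: P̄ = 40.95, Q̄ = 3220.0.
ε = (ΔQ/ΔP)(P̄/Q̄) = (-1466/9.9)(40.95/3220.0).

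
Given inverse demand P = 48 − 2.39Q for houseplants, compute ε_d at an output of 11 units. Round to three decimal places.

-0.826

At Q = 11, P = 48 − 2.39(11) = 21.71.
dP/dQ = −2.39, so dQ/dP = 1/(−2.39) = -0.418.
ε = (dQ/dP)(P/Q) = (-0.418)(21.71/11).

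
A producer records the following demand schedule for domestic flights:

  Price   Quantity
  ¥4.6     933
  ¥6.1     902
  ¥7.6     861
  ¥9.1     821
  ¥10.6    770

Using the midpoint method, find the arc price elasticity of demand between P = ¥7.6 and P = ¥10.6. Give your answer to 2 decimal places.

-0.34

At P = 7.6, Q = 861; at P = 10.6, Q = 770.
ΔQ = -91, ΔP = 3.0. Midpoints: P̄ = 9.10, Q̄ = 815.5.
ε = (ΔQ/ΔP)(P̄/Q̄) = (-91/3.0)(9.10/815.5).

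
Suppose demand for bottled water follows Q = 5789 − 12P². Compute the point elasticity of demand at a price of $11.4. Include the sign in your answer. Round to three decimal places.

-0.737

At P = 11.4, Q = 4229.480.
dQ/dP = −24P = -273.600.
ε = (dQ/dP)(P/Q) = (-273.600)(11.4/4229.480).
|ε| < 1, so demand is inelastic at this price.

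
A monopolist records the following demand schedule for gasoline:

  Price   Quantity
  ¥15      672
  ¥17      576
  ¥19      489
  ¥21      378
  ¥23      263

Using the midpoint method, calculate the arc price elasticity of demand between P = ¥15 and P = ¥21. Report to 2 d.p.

-1.68

At P = 15, Q = 672; at P = 21, Q = 378.
ΔQ = -294, ΔP = 6. Midpoints: P̄ = 18.00, Q̄ = 525.0.
ε = (ΔQ/ΔP)(P̄/Q̄) = (-294/6)(18.00/525.0).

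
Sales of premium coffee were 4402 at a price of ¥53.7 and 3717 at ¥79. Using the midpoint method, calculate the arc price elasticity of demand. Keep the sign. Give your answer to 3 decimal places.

-0.443

ΔQ = 3717 − 4402 = -685; ΔP = 79 − 53.7 = 25.3.
Midpoints: P̄ = 66.35, Q̄ = 4059.5.
ε = (ΔQ/ΔP)(P̄/Q̄) = (-685/25.3)(66.35/4059.5).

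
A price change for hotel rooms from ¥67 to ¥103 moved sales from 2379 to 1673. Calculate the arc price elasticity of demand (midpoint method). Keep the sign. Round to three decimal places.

-0.823

ΔQ = 1673 − 2379 = -706; ΔP = 103 − 67 = 36.
Midpoints: P̄ = 85.00, Q̄ = 2026.0.
ε = (ΔQ/ΔP)(P̄/Q̄) = (-706/36)(85.00/2026.0).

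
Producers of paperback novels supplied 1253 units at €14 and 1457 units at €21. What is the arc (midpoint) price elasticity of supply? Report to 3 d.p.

ΔQ = 1457 − 1253 = 204; ΔP = 21 − 14 = 7.
Midpoints: P̄ = 17.50, Q̄ = 1355.0.
ε_s = (ΔQ/ΔP)(P̄/Q̄) = (204/7)(17.50/1355.0).

0.376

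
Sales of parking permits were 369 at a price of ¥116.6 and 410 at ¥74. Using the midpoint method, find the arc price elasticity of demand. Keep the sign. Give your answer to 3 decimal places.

ΔQ = 410 − 369 = 41; ΔP = 74 − 116.6 = -42.6.
Midpoints: P̄ = 95.30, Q̄ = 389.5.
ε = (ΔQ/ΔP)(P̄/Q̄) = (41/-42.6)(95.30/389.5).

-0.235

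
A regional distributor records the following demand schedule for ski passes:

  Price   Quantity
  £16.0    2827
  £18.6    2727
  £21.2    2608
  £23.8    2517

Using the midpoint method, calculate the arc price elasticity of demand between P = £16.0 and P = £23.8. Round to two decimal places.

-0.30

At P = 16.0, Q = 2827; at P = 23.8, Q = 2517.
ΔQ = -310, ΔP = 7.8. Midpoints: P̄ = 19.90, Q̄ = 2672.0.
ε = (ΔQ/ΔP)(P̄/Q̄) = (-310/7.8)(19.90/2672.0).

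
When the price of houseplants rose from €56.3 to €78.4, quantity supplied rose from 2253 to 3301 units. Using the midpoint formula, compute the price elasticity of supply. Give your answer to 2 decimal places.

ΔQ = 3301 − 2253 = 1048; ΔP = 78.4 − 56.3 = 22.1.
Midpoints: P̄ = 67.35, Q̄ = 2777.0.
ε_s = (ΔQ/ΔP)(P̄/Q̄) = (1048/22.1)(67.35/2777.0).

1.15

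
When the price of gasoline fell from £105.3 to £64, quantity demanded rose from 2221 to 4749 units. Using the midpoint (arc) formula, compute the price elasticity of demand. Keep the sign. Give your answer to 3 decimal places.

ΔQ = 4749 − 2221 = 2528; ΔP = 64 − 105.3 = -41.3.
Midpoints: P̄ = 84.65, Q̄ = 3485.0.
ε = (ΔQ/ΔP)(P̄/Q̄) = (2528/-41.3)(84.65/3485.0).

-1.487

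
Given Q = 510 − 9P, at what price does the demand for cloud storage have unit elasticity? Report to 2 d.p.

28.33

For linear demand Q = a − bP, ε = −bP/(a − bP). |ε| = 1 when bP = a − bP, i.e. P = a/(2b).
P = 510/(2·9) = 510/18 = 28.3333.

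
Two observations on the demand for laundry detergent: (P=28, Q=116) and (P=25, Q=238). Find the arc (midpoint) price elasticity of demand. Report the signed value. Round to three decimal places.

-6.089

ΔQ = 238 − 116 = 122; ΔP = 25 − 28 = -3.
Midpoints: P̄ = 26.50, Q̄ = 177.0.
ε = (ΔQ/ΔP)(P̄/Q̄) = (122/-3)(26.50/177.0).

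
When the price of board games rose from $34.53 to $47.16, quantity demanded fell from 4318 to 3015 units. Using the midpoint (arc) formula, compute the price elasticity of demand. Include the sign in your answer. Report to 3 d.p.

ΔQ = 3015 − 4318 = -1303; ΔP = 47.16 − 34.53 = 12.63.
Midpoints: P̄ = 40.84, Q̄ = 3666.5.
ε = (ΔQ/ΔP)(P̄/Q̄) = (-1303/12.63)(40.84/3666.5).

-1.149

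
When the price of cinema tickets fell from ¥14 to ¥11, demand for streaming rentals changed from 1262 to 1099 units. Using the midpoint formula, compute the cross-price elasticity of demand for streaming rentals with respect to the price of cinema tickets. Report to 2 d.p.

ΔQ_x = 1099 − 1262 = -163; ΔP_y = 11 − 14 = -3.
Midpoints: P̄_y = 12.50, Q̄_x = 1180.5.
ε_xy = (ΔQ_x/ΔP_y)(P̄_y/Q̄_x) = (-163/-3)(12.50/1180.5).
ε_xy > 0, so the goods are substitutes.

0.58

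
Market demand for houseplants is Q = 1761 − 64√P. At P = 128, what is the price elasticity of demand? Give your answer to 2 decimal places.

At P = 128, Q = 1036.923.
dQ/dP = −64/(2√P) = -2.828.
ε = (dQ/dP)(P/Q) = (-2.828)(128/1036.923).
|ε| < 1, so demand is inelastic at this price.

-0.35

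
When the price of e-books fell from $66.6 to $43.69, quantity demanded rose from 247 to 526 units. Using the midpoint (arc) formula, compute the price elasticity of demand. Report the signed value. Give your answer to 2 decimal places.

-1.74

ΔQ = 526 − 247 = 279; ΔP = 43.69 − 66.6 = -22.91.
Midpoints: P̄ = 55.14, Q̄ = 386.5.
ε = (ΔQ/ΔP)(P̄/Q̄) = (279/-22.91)(55.14/386.5).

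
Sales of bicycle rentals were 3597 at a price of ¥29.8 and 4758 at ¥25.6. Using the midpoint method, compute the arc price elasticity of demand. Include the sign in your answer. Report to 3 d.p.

ΔQ = 4758 − 3597 = 1161; ΔP = 25.6 − 29.8 = -4.2.
Midpoints: P̄ = 27.70, Q̄ = 4177.5.
ε = (ΔQ/ΔP)(P̄/Q̄) = (1161/-4.2)(27.70/4177.5).

-1.833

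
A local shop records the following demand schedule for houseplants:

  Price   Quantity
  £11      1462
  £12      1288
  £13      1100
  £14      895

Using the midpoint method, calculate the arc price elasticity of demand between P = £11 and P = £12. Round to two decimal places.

-1.46

At P = 11, Q = 1462; at P = 12, Q = 1288.
ΔQ = -174, ΔP = 1. Midpoints: P̄ = 11.50, Q̄ = 1375.0.
ε = (ΔQ/ΔP)(P̄/Q̄) = (-174/1)(11.50/1375.0).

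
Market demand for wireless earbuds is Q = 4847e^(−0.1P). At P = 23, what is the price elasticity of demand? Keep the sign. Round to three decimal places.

At P = 23, Q = 485.955.
dQ/dP = −0.1·4847e^(−0.1P) = −0.1Q = -48.595.
ε = (dQ/dP)(P/Q) = (-48.595)(23/485.955).

-2.300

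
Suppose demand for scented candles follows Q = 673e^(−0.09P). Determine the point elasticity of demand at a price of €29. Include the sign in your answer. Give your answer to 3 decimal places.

-2.610

At P = 29, Q = 49.489.
dQ/dP = −0.09·673e^(−0.09P) = −0.09Q = -4.454.
ε = (dQ/dP)(P/Q) = (-4.454)(29/49.489).
|ε| > 1, so demand is elastic at this price.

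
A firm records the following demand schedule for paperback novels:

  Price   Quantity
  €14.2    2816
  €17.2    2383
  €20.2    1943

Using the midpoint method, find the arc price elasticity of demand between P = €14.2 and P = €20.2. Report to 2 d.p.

At P = 14.2, Q = 2816; at P = 20.2, Q = 1943.
ΔQ = -873, ΔP = 6.0. Midpoints: P̄ = 17.20, Q̄ = 2379.5.
ε = (ΔQ/ΔP)(P̄/Q̄) = (-873/6.0)(17.20/2379.5).

-1.05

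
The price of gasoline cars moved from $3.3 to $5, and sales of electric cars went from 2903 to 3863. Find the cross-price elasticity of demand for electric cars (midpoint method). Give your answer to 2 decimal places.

0.69

ΔQ_x = 3863 − 2903 = 960; ΔP_y = 5 − 3.3 = 1.7.
Midpoints: P̄_y = 4.15, Q̄_x = 3383.0.
ε_xy = (ΔQ_x/ΔP_y)(P̄_y/Q̄_x) = (960/1.7)(4.15/3383.0).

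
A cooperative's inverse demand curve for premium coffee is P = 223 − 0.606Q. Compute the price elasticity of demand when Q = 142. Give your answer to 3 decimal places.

At Q = 142, P = 223 − 0.606(142) = 136.95.
dP/dQ = −0.606, so dQ/dP = 1/(−0.606) = -1.650.
ε = (dQ/dP)(P/Q) = (-1.650)(136.95/142).

-1.591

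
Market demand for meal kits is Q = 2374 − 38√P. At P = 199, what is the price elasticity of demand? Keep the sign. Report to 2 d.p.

At P = 199, Q = 1837.944.
dQ/dP = −38/(2√P) = -1.347.
ε = (dQ/dP)(P/Q) = (-1.347)(199/1837.944).
|ε| < 1, so demand is inelastic at this price.

-0.15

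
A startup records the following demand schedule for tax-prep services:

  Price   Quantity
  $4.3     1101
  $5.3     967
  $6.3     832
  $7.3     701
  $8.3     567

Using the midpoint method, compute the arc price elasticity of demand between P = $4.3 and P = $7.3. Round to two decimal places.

At P = 4.3, Q = 1101; at P = 7.3, Q = 701.
ΔQ = -400, ΔP = 3.0. Midpoints: P̄ = 5.80, Q̄ = 901.0.
ε = (ΔQ/ΔP)(P̄/Q̄) = (-400/3.0)(5.80/901.0).

-0.86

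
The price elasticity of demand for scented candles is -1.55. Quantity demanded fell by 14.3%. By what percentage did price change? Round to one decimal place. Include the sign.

%ΔP ≈ %ΔQ / ε = (-14.3%)/(-1.55) = 9.23%.

9.2%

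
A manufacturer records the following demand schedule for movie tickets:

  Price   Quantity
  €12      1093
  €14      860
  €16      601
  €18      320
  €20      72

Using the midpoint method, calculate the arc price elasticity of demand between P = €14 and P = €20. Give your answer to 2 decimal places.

-4.79

At P = 14, Q = 860; at P = 20, Q = 72.
ΔQ = -788, ΔP = 6. Midpoints: P̄ = 17.00, Q̄ = 466.0.
ε = (ΔQ/ΔP)(P̄/Q̄) = (-788/6)(17.00/466.0).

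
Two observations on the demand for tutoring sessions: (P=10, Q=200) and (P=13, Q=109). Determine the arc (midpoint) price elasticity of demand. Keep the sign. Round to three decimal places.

ΔQ = 109 − 200 = -91; ΔP = 13 − 10 = 3.
Midpoints: P̄ = 11.50, Q̄ = 154.5.
ε = (ΔQ/ΔP)(P̄/Q̄) = (-91/3)(11.50/154.5).

-2.258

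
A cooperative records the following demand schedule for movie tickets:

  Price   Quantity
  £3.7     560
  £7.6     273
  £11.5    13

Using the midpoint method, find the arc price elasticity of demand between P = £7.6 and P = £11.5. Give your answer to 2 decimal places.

At P = 7.6, Q = 273; at P = 11.5, Q = 13.
ΔQ = -260, ΔP = 3.9. Midpoints: P̄ = 9.55, Q̄ = 143.0.
ε = (ΔQ/ΔP)(P̄/Q̄) = (-260/3.9)(9.55/143.0).

-4.45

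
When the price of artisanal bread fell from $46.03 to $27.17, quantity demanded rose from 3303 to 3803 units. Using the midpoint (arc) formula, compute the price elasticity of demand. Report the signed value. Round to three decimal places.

ΔQ = 3803 − 3303 = 500; ΔP = 27.17 − 46.03 = -18.86.
Midpoints: P̄ = 36.60, Q̄ = 3553.0.
ε = (ΔQ/ΔP)(P̄/Q̄) = (500/-18.86)(36.60/3553.0).

-0.273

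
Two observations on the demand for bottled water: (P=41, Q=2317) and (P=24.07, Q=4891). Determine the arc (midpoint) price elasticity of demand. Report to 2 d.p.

ΔQ = 4891 − 2317 = 2574; ΔP = 24.07 − 41 = -16.93.
Midpoints: P̄ = 32.53, Q̄ = 3604.0.
ε = (ΔQ/ΔP)(P̄/Q̄) = (2574/-16.93)(32.53/3604.0).

-1.37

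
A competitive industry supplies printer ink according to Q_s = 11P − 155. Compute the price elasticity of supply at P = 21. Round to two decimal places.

At P = 21, Q_s = 76.
dQ_s/dP = 11.
ε_s = (dQ_s/dP)(P/Q_s) = (11)(21/76).

3.04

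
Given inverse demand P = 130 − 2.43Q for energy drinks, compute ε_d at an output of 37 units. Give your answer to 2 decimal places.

-0.45

At Q = 37, P = 130 − 2.43(37) = 40.09.
dP/dQ = −2.43, so dQ/dP = 1/(−2.43) = -0.412.
ε = (dQ/dP)(P/Q) = (-0.412)(40.09/37).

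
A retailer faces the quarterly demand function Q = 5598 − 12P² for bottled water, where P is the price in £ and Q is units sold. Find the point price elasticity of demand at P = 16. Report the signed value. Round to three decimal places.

At P = 16, Q = 2526.
dQ/dP = −24P = -384.
ε = (dQ/dP)(P/Q) = (-384)(16/2526).

-2.432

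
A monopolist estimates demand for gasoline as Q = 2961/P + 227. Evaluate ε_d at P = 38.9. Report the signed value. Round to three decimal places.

At P = 38.9, Q = 303.118.
dQ/dP = −2961/P² = -1.957.
ε = (dQ/dP)(P/Q) = (-1.957)(38.9/303.118).

-0.251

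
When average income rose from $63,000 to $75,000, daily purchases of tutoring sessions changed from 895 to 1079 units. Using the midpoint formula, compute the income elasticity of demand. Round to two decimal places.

ΔQ = 184, ΔI = 12000. Midpoints: Ī = 69,000, Q̄ = 987.0.
ε_I = (ΔQ/ΔI)(Ī/Q̄) = (184/12000)(69000/987.0).
ε_I > 0, so the good is normal.

1.07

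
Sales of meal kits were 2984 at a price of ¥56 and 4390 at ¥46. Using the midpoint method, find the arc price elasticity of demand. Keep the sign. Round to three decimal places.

-1.945

ΔQ = 4390 − 2984 = 1406; ΔP = 46 − 56 = -10.
Midpoints: P̄ = 51.00, Q̄ = 3687.0.
ε = (ΔQ/ΔP)(P̄/Q̄) = (1406/-10)(51.00/3687.0).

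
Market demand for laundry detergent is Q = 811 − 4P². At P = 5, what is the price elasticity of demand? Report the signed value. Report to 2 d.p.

At P = 5, Q = 711.
dQ/dP = −8P = -40.
ε = (dQ/dP)(P/Q) = (-40)(5/711).

-0.28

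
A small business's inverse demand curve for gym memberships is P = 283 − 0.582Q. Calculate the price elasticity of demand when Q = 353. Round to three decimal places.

At Q = 353, P = 283 − 0.582(353) = 77.55.
dP/dQ = −0.582, so dQ/dP = 1/(−0.582) = -1.718.
ε = (dQ/dP)(P/Q) = (-1.718)(77.55/353).

-0.377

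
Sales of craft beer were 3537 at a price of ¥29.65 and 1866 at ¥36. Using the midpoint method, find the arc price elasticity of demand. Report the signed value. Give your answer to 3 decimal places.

ΔQ = 1866 − 3537 = -1671; ΔP = 36 − 29.65 = 6.35.
Midpoints: P̄ = 32.83, Q̄ = 2701.5.
ε = (ΔQ/ΔP)(P̄/Q̄) = (-1671/6.35)(32.83/2701.5).

-3.197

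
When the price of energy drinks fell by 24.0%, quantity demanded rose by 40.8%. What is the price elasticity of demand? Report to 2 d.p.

-1.70

ε = %ΔQ / %ΔP = (40.8)/(-24.0) = -1.700.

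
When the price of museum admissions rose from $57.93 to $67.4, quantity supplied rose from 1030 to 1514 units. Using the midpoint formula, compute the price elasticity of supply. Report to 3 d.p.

2.518

ΔQ = 1514 − 1030 = 484; ΔP = 67.4 − 57.93 = 9.47.
Midpoints: P̄ = 62.67, Q̄ = 1272.0.
ε_s = (ΔQ/ΔP)(P̄/Q̄) = (484/9.47)(62.67/1272.0).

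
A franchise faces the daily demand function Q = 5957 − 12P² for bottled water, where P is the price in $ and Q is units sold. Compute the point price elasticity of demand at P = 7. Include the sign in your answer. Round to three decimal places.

At P = 7, Q = 5369.
dQ/dP = −24P = -168.
ε = (dQ/dP)(P/Q) = (-168)(7/5369).

-0.219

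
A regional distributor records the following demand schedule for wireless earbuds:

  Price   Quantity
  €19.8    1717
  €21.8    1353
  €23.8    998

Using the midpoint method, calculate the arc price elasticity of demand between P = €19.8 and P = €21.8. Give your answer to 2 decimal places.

-2.47

At P = 19.8, Q = 1717; at P = 21.8, Q = 1353.
ΔQ = -364, ΔP = 2.0. Midpoints: P̄ = 20.80, Q̄ = 1535.0.
ε = (ΔQ/ΔP)(P̄/Q̄) = (-364/2.0)(20.80/1535.0).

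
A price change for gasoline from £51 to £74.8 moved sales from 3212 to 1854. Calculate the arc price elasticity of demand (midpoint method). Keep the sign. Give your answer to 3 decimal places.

-1.417

ΔQ = 1854 − 3212 = -1358; ΔP = 74.8 − 51 = 23.8.
Midpoints: P̄ = 62.90, Q̄ = 2533.0.
ε = (ΔQ/ΔP)(P̄/Q̄) = (-1358/23.8)(62.90/2533.0).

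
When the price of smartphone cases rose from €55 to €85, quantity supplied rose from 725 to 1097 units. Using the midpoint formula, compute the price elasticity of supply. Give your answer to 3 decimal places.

0.953

ΔQ = 1097 − 725 = 372; ΔP = 85 − 55 = 30.
Midpoints: P̄ = 70.00, Q̄ = 911.0.
ε_s = (ΔQ/ΔP)(P̄/Q̄) = (372/30)(70.00/911.0).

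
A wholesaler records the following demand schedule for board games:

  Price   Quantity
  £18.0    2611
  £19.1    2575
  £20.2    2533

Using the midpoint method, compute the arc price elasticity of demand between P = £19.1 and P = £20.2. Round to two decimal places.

At P = 19.1, Q = 2575; at P = 20.2, Q = 2533.
ΔQ = -42, ΔP = 1.1. Midpoints: P̄ = 19.65, Q̄ = 2554.0.
ε = (ΔQ/ΔP)(P̄/Q̄) = (-42/1.1)(19.65/2554.0).

-0.29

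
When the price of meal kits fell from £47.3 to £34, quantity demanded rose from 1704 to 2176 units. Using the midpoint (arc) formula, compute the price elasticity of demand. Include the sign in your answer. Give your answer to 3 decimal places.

ΔQ = 2176 − 1704 = 472; ΔP = 34 − 47.3 = -13.3.
Midpoints: P̄ = 40.65, Q̄ = 1940.0.
ε = (ΔQ/ΔP)(P̄/Q̄) = (472/-13.3)(40.65/1940.0).

-0.744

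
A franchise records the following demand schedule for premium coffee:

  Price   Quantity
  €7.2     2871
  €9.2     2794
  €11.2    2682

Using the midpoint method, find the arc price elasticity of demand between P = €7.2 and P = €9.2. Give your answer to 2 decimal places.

At P = 7.2, Q = 2871; at P = 9.2, Q = 2794.
ΔQ = -77, ΔP = 2.0. Midpoints: P̄ = 8.20, Q̄ = 2832.5.
ε = (ΔQ/ΔP)(P̄/Q̄) = (-77/2.0)(8.20/2832.5).

-0.11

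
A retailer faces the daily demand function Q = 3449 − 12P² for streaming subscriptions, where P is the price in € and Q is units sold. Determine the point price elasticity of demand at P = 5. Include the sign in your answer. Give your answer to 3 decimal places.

-0.191

At P = 5, Q = 3149.
dQ/dP = −24P = -120.
ε = (dQ/dP)(P/Q) = (-120)(5/3149).
|ε| < 1, so demand is inelastic at this price.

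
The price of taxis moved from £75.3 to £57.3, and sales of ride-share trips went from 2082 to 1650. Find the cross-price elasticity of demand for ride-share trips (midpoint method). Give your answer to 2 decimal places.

0.85

ΔQ_x = 1650 − 2082 = -432; ΔP_y = 57.3 − 75.3 = -18.
Midpoints: P̄_y = 66.30, Q̄_x = 1866.0.
ε_xy = (ΔQ_x/ΔP_y)(P̄_y/Q̄_x) = (-432/-18)(66.30/1866.0).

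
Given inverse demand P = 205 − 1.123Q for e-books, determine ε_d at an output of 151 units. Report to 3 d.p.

-0.209

At Q = 151, P = 205 − 1.123(151) = 35.43.
dP/dQ = −1.123, so dQ/dP = 1/(−1.123) = -0.890.
ε = (dQ/dP)(P/Q) = (-0.890)(35.43/151).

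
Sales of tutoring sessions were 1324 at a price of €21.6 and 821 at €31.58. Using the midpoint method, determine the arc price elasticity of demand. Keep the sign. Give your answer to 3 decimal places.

-1.250

ΔQ = 821 − 1324 = -503; ΔP = 31.58 − 21.6 = 9.98.
Midpoints: P̄ = 26.59, Q̄ = 1072.5.
ε = (ΔQ/ΔP)(P̄/Q̄) = (-503/9.98)(26.59/1072.5).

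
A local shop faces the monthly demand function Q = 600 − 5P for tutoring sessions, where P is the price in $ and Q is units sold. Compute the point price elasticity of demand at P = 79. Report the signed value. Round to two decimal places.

-1.93

At P = 79, Q = 205.
dQ/dP = −5.
ε = (dQ/dP)(P/Q) = (-5)(79/205).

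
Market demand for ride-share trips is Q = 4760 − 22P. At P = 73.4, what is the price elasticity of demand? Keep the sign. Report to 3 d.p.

At P = 73.4, Q = 3145.200.
dQ/dP = −22.
ε = (dQ/dP)(P/Q) = (-22)(73.4/3145.200).
|ε| < 1, so demand is inelastic at this price.

-0.513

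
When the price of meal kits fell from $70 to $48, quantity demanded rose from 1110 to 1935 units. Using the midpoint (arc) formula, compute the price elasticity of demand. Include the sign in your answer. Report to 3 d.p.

ΔQ = 1935 − 1110 = 825; ΔP = 48 − 70 = -22.
Midpoints: P̄ = 59.00, Q̄ = 1522.5.
ε = (ΔQ/ΔP)(P̄/Q̄) = (825/-22)(59.00/1522.5).

-1.453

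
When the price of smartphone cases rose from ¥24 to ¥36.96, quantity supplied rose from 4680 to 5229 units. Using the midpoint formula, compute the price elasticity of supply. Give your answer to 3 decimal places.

ΔQ = 5229 − 4680 = 549; ΔP = 36.96 − 24 = 12.96.
Midpoints: P̄ = 30.48, Q̄ = 4954.5.
ε_s = (ΔQ/ΔP)(P̄/Q̄) = (549/12.96)(30.48/4954.5).

0.261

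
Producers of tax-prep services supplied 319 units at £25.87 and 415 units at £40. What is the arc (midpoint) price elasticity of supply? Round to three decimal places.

ΔQ = 415 − 319 = 96; ΔP = 40 − 25.87 = 14.13.
Midpoints: P̄ = 32.94, Q̄ = 367.0.
ε_s = (ΔQ/ΔP)(P̄/Q̄) = (96/14.13)(32.94/367.0).

0.610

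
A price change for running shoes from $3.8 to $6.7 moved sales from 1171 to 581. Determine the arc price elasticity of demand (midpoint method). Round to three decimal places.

ΔQ = 581 − 1171 = -590; ΔP = 6.7 − 3.8 = 2.9.
Midpoints: P̄ = 5.25, Q̄ = 876.0.
ε = (ΔQ/ΔP)(P̄/Q̄) = (-590/2.9)(5.25/876.0).

-1.219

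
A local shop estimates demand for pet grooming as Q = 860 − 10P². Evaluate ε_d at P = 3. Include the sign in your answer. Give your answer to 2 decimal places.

At P = 3, Q = 770.
dQ/dP = −20P = -60.
ε = (dQ/dP)(P/Q) = (-60)(3/770).

-0.23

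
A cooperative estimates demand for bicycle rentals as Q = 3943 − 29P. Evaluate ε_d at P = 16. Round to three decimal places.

-0.133

At P = 16, Q = 3479.
dQ/dP = −29.
ε = (dQ/dP)(P/Q) = (-29)(16/3479).
|ε| < 1, so demand is inelastic at this price.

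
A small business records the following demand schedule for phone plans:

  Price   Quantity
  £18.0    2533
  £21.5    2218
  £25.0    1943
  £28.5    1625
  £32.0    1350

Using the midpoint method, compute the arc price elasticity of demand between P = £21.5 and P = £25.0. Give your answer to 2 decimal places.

-0.88

At P = 21.5, Q = 2218; at P = 25.0, Q = 1943.
ΔQ = -275, ΔP = 3.5. Midpoints: P̄ = 23.25, Q̄ = 2080.5.
ε = (ΔQ/ΔP)(P̄/Q̄) = (-275/3.5)(23.25/2080.5).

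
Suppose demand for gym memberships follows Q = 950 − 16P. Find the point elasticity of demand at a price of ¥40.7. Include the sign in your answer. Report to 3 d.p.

At P = 40.7, Q = 298.800.
dQ/dP = −16.
ε = (dQ/dP)(P/Q) = (-16)(40.7/298.800).
|ε| > 1, so demand is elastic at this price.

-2.179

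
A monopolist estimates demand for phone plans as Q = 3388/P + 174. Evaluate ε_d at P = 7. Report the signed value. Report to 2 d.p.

At P = 7, Q = 658.
dQ/dP = −3388/P² = -69.143.
ε = (dQ/dP)(P/Q) = (-69.143)(7/658).

-0.74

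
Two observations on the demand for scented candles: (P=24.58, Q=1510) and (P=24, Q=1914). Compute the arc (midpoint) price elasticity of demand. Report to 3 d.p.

ΔQ = 1914 − 1510 = 404; ΔP = 24 − 24.58 = -0.58.
Midpoints: P̄ = 24.29, Q̄ = 1712.0.
ε = (ΔQ/ΔP)(P̄/Q̄) = (404/-0.58)(24.29/1712.0).

-9.883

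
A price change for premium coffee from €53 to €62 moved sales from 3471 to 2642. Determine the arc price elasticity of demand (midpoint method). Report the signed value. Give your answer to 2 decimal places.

-1.73

ΔQ = 2642 − 3471 = -829; ΔP = 62 − 53 = 9.
Midpoints: P̄ = 57.50, Q̄ = 3056.5.
ε = (ΔQ/ΔP)(P̄/Q̄) = (-829/9)(57.50/3056.5).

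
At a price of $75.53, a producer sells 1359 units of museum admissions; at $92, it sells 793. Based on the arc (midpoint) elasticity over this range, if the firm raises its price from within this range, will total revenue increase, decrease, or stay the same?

Arc ε = (-566/16.47)(83.77/1076.0) ≈ -2.675.
|ε| = 2.68 > 1, so demand is elastic. A price rise therefore reduces total revenue.

decrease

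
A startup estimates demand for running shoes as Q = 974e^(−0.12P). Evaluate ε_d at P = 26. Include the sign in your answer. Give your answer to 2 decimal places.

-3.12

At P = 26, Q = 43.009.
dQ/dP = −0.12·974e^(−0.12P) = −0.12Q = -5.161.
ε = (dQ/dP)(P/Q) = (-5.161)(26/43.009).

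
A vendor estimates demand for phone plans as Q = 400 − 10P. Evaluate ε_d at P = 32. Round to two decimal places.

At P = 32, Q = 80.
dQ/dP = −10.
ε = (dQ/dP)(P/Q) = (-10)(32/80).
|ε| > 1, so demand is elastic at this price.

-4.00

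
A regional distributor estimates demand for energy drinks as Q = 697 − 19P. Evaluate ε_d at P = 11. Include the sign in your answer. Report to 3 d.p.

At P = 11, Q = 488.
dQ/dP = −19.
ε = (dQ/dP)(P/Q) = (-19)(11/488).

-0.428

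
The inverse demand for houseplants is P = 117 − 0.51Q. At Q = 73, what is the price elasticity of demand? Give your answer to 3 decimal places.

-2.143

At Q = 73, P = 117 − 0.51(73) = 79.77.
dP/dQ = −0.51, so dQ/dP = 1/(−0.51) = -1.961.
ε = (dQ/dP)(P/Q) = (-1.961)(79.77/73).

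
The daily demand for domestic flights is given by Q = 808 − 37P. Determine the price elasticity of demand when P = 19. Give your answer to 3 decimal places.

At P = 19, Q = 105.
dQ/dP = −37.
ε = (dQ/dP)(P/Q) = (-37)(19/105).
|ε| > 1, so demand is elastic at this price.

-6.695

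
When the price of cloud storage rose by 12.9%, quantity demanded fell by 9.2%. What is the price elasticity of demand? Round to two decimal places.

-0.71

ε = %ΔQ / %ΔP = (-9.2)/(12.9) = -0.713.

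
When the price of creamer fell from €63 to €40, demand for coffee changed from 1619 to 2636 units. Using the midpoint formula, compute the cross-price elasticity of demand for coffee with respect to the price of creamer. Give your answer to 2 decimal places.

ΔQ_x = 2636 − 1619 = 1017; ΔP_y = 40 − 63 = -23.
Midpoints: P̄_y = 51.50, Q̄_x = 2127.5.
ε_xy = (ΔQ_x/ΔP_y)(P̄_y/Q̄_x) = (1017/-23)(51.50/2127.5).

-1.07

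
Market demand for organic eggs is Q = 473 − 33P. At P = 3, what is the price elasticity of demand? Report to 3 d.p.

At P = 3, Q = 374.
dQ/dP = −33.
ε = (dQ/dP)(P/Q) = (-33)(3/374).

-0.265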